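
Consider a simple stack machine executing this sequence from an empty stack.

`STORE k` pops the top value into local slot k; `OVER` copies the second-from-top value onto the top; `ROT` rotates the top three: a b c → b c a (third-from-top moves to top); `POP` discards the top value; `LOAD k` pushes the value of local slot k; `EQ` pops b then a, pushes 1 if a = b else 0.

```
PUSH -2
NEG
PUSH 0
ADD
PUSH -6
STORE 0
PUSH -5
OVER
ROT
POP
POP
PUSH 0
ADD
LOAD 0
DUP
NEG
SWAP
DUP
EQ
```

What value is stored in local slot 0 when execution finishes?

-6

PUSH -2 -> [-2]
NEG     -> [2]
PUSH 0  -> [2, 0]
ADD     -> [2]
PUSH -6 -> [2, -6]
STORE 0 -> [2]
PUSH -5 -> [2, -5]
OVER    -> [2, -5, 2]
ROT     -> [-5, 2, 2]
POP     -> [-5, 2]
POP     -> [-5]
PUSH 0  -> [-5, 0]
ADD     -> [-5]
LOAD 0  -> [-5, -6]
DUP     -> [-5, -6, -6]
NEG     -> [-5, -6, 6]
SWAP    -> [-5, 6, -6]
DUP     -> [-5, 6, -6, -6]
EQ      -> [-5, 6, 1]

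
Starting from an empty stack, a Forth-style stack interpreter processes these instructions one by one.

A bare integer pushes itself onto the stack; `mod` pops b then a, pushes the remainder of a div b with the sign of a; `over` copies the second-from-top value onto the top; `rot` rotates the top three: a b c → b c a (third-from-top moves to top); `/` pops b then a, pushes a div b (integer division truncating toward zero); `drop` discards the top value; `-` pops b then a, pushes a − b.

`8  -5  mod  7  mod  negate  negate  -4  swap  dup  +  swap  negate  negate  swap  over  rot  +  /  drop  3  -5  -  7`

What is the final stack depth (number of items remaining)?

8       8
-5      8 -5
mod     3
7       3 7
mod     3
negate  -3
negate  3
-4      3 -4
swap    -4 3
dup     -4 3 3
+       -4 6
swap    6 -4
negate  6 4
negate  6 -4
swap    -4 6
over    -4 6 -4
rot     6 -4 -4
+       6 -8
/       0
drop    (empty)
3       3
-5      3 -5
-       8
7       8 7

2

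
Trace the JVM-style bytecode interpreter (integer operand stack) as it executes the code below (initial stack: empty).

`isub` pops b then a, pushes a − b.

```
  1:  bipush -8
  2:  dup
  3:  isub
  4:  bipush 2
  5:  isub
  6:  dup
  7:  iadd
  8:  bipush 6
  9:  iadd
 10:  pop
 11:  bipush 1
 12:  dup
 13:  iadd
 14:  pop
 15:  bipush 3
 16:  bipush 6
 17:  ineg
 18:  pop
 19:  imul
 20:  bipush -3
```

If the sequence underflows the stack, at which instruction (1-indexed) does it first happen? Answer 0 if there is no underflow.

19

bipush -8 : [-8]
dup       : [-8, -8]
isub      : [0]
bipush 2  : [0, 2]
isub      : [-2]
dup       : [-2, -2]
iadd      : [-4]
bipush 6  : [-4, 6]
iadd      : [2]
pop       : []
bipush 1  : [1]
dup       : [1, 1]
iadd      : [2]
pop       : []
bipush 3  : [3]
bipush 6  : [3, 6]
ineg      : [3, -6]
pop       : [3]
imul  — needs 2 operands, stack has 1 → underflow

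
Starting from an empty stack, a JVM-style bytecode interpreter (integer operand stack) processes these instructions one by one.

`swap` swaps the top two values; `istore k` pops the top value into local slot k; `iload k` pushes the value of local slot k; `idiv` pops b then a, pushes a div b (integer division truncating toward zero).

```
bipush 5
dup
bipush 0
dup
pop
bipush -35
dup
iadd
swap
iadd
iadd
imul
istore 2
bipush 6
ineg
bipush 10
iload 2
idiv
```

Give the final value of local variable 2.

bipush 5    [5]
dup         [5, 5]
bipush 0    [5, 5, 0]
dup         [5, 5, 0, 0]
pop         [5, 5, 0]
bipush -35  [5, 5, 0, -35]
dup         [5, 5, 0, -35, -35]
iadd        [5, 5, 0, -70]
swap        [5, 5, -70, 0]
iadd        [5, 5, -70]
iadd        [5, -65]
imul        [-325]
istore 2    []
bipush 6    [6]
ineg        [-6]
bipush 10   [-6, 10]
iload 2     [-6, 10, -325]
idiv        [-6, 0]

-325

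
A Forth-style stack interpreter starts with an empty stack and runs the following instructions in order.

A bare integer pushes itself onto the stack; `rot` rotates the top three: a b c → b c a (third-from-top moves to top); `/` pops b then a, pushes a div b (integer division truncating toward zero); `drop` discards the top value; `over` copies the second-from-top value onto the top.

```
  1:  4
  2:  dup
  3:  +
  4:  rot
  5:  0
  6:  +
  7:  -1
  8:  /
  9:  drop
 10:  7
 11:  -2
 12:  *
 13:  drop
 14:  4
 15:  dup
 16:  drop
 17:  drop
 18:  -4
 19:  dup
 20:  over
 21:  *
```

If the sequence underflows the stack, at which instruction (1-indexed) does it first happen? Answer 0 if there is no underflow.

4

4    4
dup  4 4
+    8
rot  — needs 3 operands, stack has 1 → underflow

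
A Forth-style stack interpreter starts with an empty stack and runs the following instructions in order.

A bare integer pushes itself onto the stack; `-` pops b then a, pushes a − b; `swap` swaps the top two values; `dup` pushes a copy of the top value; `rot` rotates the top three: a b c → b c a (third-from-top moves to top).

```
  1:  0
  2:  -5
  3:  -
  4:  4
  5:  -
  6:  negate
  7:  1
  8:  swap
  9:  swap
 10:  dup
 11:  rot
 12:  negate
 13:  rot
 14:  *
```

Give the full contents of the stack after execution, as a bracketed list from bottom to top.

[1, 1]

0       [0]
-5      [0, -5]
-       [5]
4       [5, 4]
-       [1]
negate  [-1]
1       [-1, 1]
swap    [1, -1]
swap    [-1, 1]
dup     [-1, 1, 1]
rot     [1, 1, -1]
negate  [1, 1, 1]
rot     [1, 1, 1]
*       [1, 1]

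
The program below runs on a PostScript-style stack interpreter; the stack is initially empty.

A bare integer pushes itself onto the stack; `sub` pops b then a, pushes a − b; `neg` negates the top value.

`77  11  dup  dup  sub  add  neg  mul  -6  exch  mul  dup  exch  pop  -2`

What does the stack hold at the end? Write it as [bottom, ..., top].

[5082, -2]

77   -> 77
11   -> 77 11
dup  -> 77 11 11
dup  -> 77 11 11 11
sub  -> 77 11 0
add  -> 77 11
neg  -> 77 -11
mul  -> -847
-6   -> -847 -6
exch -> -6 -847
mul  -> 5082
dup  -> 5082 5082
exch -> 5082 5082
pop  -> 5082
-2   -> 5082 -2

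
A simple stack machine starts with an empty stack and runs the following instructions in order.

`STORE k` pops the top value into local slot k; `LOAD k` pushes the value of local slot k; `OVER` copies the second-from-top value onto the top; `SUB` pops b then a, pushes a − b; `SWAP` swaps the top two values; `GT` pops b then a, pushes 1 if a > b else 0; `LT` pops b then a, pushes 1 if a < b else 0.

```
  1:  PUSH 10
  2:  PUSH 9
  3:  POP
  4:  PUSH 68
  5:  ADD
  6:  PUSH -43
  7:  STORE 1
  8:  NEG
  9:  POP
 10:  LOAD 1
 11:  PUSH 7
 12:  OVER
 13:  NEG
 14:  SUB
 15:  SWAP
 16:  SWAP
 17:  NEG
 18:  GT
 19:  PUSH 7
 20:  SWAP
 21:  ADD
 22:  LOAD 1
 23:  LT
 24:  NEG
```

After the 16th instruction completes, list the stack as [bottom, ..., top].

[-43, -36]

PUSH 10   [10]
PUSH 9    [10, 9]
POP       [10]
PUSH 68   [10, 68]
ADD       [78]
PUSH -43  [78, -43]
STORE 1   [78]
NEG       [-78]
POP       []
LOAD 1    [-43]
PUSH 7    [-43, 7]
OVER      [-43, 7, -43]
NEG       [-43, 7, 43]
SUB       [-43, -36]
SWAP      [-36, -43]
SWAP      [-43, -36]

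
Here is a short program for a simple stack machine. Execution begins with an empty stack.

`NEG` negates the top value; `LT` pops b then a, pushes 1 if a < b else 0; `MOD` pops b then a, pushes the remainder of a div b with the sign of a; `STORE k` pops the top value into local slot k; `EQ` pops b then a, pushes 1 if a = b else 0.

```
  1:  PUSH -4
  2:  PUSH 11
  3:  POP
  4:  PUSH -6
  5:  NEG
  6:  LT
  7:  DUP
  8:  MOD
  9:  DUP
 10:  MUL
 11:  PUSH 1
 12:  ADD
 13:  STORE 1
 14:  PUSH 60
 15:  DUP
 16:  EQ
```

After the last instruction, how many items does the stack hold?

PUSH -4 → -4
PUSH 11 → -4 11
POP     → -4
PUSH -6 → -4 -6
NEG     → -4 6
LT      → 1
DUP     → 1 1
MOD     → 0
DUP     → 0 0
MUL     → 0
PUSH 1  → 0 1
ADD     → 1
STORE 1 → (empty)
PUSH 60 → 60
DUP     → 60 60
EQ      → 1

1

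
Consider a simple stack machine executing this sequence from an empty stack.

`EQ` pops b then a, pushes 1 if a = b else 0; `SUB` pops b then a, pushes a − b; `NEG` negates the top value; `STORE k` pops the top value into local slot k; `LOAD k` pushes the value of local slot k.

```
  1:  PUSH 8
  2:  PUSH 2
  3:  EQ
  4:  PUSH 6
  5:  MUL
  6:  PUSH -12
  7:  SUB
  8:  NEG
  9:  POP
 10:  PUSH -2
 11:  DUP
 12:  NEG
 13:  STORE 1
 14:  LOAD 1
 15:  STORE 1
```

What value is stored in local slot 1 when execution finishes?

PUSH 8    [8]
PUSH 2    [8, 2]
EQ        [0]
PUSH 6    [0, 6]
MUL       [0]
PUSH -12  [0, -12]
SUB       [12]
NEG       [-12]
POP       []
PUSH -2   [-2]
DUP       [-2, -2]
NEG       [-2, 2]
STORE 1   [-2]
LOAD 1    [-2, 2]
STORE 1   [-2]

2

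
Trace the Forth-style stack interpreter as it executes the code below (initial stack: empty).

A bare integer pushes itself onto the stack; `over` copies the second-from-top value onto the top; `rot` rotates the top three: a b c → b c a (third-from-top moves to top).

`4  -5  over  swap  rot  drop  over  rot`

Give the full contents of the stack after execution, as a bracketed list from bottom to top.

4    → 4
-5   → 4 -5
over → 4 -5 4
swap → 4 4 -5
rot  → 4 -5 4
drop → 4 -5
over → 4 -5 4
rot  → -5 4 4

[-5, 4, 4]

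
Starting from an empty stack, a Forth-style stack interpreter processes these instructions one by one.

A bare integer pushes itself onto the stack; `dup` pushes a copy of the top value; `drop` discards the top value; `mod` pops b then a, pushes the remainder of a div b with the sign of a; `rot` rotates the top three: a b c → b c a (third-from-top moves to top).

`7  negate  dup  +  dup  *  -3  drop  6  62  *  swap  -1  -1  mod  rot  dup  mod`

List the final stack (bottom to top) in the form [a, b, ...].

7      -> 7
negate -> -7
dup    -> -7 -7
+      -> -14
dup    -> -14 -14
*      -> 196
-3     -> 196 -3
drop   -> 196
6      -> 196 6
62     -> 196 6 62
*      -> 196 372
swap   -> 372 196
-1     -> 372 196 -1
-1     -> 372 196 -1 -1
mod    -> 372 196 0
rot    -> 196 0 372
dup    -> 196 0 372 372
mod    -> 196 0 0

[196, 0, 0]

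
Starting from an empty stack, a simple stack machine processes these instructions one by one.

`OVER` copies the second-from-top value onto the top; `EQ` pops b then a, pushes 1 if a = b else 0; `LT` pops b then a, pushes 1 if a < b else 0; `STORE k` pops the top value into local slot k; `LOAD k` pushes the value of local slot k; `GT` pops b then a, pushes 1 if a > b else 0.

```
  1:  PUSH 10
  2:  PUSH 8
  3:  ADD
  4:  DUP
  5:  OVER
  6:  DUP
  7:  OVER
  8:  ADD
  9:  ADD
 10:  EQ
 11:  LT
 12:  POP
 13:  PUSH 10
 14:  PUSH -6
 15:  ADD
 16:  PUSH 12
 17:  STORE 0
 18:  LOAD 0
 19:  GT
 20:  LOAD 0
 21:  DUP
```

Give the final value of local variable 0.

12

PUSH 10 : 10
PUSH 8  : 10 8
ADD     : 18
DUP     : 18 18
OVER    : 18 18 18
DUP     : 18 18 18 18
OVER    : 18 18 18 18 18
ADD     : 18 18 18 36
ADD     : 18 18 54
EQ      : 18 0
LT      : 0
POP     : (empty)
PUSH 10 : 10
PUSH -6 : 10 -6
ADD     : 4
PUSH 12 : 4 12
STORE 0 : 4
LOAD 0  : 4 12
GT      : 0
LOAD 0  : 0 12
DUP     : 0 12 12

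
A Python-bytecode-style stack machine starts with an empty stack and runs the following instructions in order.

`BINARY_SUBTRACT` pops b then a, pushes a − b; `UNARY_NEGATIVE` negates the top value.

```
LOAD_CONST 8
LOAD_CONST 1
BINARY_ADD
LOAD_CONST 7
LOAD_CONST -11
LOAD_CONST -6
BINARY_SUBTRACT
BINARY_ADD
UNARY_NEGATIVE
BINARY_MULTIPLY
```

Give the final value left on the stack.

-18

LOAD_CONST 8    : 8
LOAD_CONST 1    : 8 1
BINARY_ADD      : 9
LOAD_CONST 7    : 9 7
LOAD_CONST -11  : 9 7 -11
LOAD_CONST -6   : 9 7 -11 -6
BINARY_SUBTRACT : 9 7 -5
BINARY_ADD      : 9 2
UNARY_NEGATIVE  : 9 -2
BINARY_MULTIPLY : -18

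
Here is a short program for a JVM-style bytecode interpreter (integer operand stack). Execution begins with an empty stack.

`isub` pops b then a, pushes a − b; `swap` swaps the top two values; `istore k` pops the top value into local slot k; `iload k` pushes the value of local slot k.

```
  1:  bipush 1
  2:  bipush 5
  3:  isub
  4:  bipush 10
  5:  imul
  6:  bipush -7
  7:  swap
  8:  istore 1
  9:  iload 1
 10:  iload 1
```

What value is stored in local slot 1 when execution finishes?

-40

bipush 1  → 1
bipush 5  → 1 5
isub      → -4
bipush 10 → -4 10
imul      → -40
bipush -7 → -40 -7
swap      → -7 -40
istore 1  → -7
iload 1   → -7 -40
iload 1   → -7 -40 -40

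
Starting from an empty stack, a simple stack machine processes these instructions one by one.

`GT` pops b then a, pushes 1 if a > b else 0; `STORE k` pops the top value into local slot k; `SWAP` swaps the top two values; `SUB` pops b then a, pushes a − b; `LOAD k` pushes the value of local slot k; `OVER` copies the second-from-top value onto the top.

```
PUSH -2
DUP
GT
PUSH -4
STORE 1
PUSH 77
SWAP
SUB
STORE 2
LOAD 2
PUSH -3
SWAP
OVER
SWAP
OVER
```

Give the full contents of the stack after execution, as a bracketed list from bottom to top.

PUSH -2 → -2
DUP     → -2 -2
GT      → 0
PUSH -4 → 0 -4
STORE 1 → 0
PUSH 77 → 0 77
SWAP    → 77 0
SUB     → 77
STORE 2 → (empty)
LOAD 2  → 77
PUSH -3 → 77 -3
SWAP    → -3 77
OVER    → -3 77 -3
SWAP    → -3 -3 77
OVER    → -3 -3 77 -3

[-3, -3, 77, -3]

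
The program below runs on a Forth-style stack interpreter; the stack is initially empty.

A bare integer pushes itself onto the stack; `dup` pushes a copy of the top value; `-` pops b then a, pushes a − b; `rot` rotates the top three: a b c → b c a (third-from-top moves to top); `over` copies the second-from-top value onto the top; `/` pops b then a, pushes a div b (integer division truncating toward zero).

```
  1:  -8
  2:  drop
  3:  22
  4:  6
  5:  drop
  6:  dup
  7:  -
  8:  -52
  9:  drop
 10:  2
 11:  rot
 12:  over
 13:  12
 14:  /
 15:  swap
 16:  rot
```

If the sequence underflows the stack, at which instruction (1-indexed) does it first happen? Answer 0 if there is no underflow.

-8   → [-8]
drop → []
22   → [22]
6    → [22, 6]
drop → [22]
dup  → [22, 22]
-    → [0]
-52  → [0, -52]
drop → [0]
2    → [0, 2]
rot  — needs 3 operands, stack has 2 → underflow

11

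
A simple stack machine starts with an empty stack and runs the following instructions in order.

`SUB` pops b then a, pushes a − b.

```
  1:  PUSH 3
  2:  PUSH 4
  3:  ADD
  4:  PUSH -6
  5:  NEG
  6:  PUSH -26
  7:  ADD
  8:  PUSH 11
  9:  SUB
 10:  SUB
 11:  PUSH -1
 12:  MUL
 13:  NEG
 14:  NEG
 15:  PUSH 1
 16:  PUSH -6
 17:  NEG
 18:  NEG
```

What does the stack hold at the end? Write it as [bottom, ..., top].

PUSH 3   -> [3]
PUSH 4   -> [3, 4]
ADD      -> [7]
PUSH -6  -> [7, -6]
NEG      -> [7, 6]
PUSH -26 -> [7, 6, -26]
ADD      -> [7, -20]
PUSH 11  -> [7, -20, 11]
SUB      -> [7, -31]
SUB      -> [38]
PUSH -1  -> [38, -1]
MUL      -> [-38]
NEG      -> [38]
NEG      -> [-38]
PUSH 1   -> [-38, 1]
PUSH -6  -> [-38, 1, -6]
NEG      -> [-38, 1, 6]
NEG      -> [-38, 1, -6]

[-38, 1, -6]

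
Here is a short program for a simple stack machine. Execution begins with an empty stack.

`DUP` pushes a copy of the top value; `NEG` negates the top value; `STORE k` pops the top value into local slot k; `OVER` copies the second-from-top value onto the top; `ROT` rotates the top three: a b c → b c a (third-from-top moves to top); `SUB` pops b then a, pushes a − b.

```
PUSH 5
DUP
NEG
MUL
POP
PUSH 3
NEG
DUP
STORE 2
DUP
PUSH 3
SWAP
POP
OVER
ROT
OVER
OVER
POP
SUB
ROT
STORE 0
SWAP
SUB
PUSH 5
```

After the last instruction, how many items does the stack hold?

PUSH 5  : [5]
DUP     : [5, 5]
NEG     : [5, -5]
MUL     : [-25]
POP     : []
PUSH 3  : [3]
NEG     : [-3]
DUP     : [-3, -3]
STORE 2 : [-3]
DUP     : [-3, -3]
PUSH 3  : [-3, -3, 3]
SWAP    : [-3, 3, -3]
POP     : [-3, 3]
OVER    : [-3, 3, -3]
ROT     : [3, -3, -3]
OVER    : [3, -3, -3, -3]
OVER    : [3, -3, -3, -3, -3]
POP     : [3, -3, -3, -3]
SUB     : [3, -3, 0]
ROT     : [-3, 0, 3]
STORE 0 : [-3, 0]
SWAP    : [0, -3]
SUB     : [3]
PUSH 5  : [3, 5]

2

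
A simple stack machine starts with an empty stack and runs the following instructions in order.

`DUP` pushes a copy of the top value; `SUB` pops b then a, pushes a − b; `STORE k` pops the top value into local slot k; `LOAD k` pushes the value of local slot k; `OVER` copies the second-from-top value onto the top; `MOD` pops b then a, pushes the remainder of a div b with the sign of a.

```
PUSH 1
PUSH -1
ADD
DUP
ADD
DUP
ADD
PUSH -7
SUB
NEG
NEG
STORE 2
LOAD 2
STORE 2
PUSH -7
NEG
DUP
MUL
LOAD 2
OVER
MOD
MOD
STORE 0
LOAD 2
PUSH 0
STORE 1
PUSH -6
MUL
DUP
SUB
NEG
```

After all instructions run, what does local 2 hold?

PUSH 1  -> [1]
PUSH -1 -> [1, -1]
ADD     -> [0]
DUP     -> [0, 0]
ADD     -> [0]
DUP     -> [0, 0]
ADD     -> [0]
PUSH -7 -> [0, -7]
SUB     -> [7]
NEG     -> [-7]
NEG     -> [7]
STORE 2 -> []
LOAD 2  -> [7]
STORE 2 -> []
PUSH -7 -> [-7]
NEG     -> [7]
DUP     -> [7, 7]
MUL     -> [49]
LOAD 2  -> [49, 7]
OVER    -> [49, 7, 49]
MOD     -> [49, 7]
MOD     -> [0]
STORE 0 -> []
LOAD 2  -> [7]
PUSH 0  -> [7, 0]
STORE 1 -> [7]
PUSH -6 -> [7, -6]
MUL     -> [-42]
DUP     -> [-42, -42]
SUB     -> [0]
NEG     -> [0]

7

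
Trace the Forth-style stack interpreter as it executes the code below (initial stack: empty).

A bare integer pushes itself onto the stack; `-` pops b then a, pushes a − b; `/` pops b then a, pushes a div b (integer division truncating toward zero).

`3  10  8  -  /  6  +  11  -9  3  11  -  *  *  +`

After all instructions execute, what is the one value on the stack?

799

3  → [3]
10 → [3, 10]
8  → [3, 10, 8]
-  → [3, 2]
/  → [1]
6  → [1, 6]
+  → [7]
11 → [7, 11]
-9 → [7, 11, -9]
3  → [7, 11, -9, 3]
11 → [7, 11, -9, 3, 11]
-  → [7, 11, -9, -8]
*  → [7, 11, 72]
*  → [7, 792]
+  → [799]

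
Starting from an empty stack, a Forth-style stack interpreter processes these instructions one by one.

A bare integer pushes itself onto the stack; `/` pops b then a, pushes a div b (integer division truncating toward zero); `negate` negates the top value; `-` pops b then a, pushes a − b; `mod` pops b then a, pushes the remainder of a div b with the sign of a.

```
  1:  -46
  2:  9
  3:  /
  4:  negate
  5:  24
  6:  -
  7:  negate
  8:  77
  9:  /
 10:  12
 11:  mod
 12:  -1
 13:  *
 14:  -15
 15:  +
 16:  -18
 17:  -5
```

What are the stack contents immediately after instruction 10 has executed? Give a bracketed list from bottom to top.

-46    : -46
9      : -46 9
/      : -5
negate : 5
24     : 5 24
-      : -19
negate : 19
77     : 19 77
/      : 0
12     : 0 12

[0, 12]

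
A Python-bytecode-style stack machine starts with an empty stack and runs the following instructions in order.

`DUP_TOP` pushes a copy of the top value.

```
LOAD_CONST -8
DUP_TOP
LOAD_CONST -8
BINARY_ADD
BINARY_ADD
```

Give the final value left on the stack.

LOAD_CONST -8  -8
DUP_TOP        -8 -8
LOAD_CONST -8  -8 -8 -8
BINARY_ADD     -8 -16
BINARY_ADD     -24

-24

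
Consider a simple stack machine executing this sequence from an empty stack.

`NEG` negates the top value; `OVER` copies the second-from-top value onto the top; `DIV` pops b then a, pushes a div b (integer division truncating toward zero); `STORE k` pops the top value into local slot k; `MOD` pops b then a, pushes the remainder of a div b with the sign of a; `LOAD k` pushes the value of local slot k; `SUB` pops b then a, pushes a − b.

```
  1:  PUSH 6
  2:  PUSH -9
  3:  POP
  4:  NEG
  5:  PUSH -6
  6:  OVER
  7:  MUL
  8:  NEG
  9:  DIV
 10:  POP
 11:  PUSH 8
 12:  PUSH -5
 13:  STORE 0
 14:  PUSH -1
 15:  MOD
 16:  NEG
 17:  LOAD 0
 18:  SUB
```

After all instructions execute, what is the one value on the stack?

PUSH 6   6
PUSH -9  6 -9
POP      6
NEG      -6
PUSH -6  -6 -6
OVER     -6 -6 -6
MUL      -6 36
NEG      -6 -36
DIV      0
POP      (empty)
PUSH 8   8
PUSH -5  8 -5
STORE 0  8
PUSH -1  8 -1
MOD      0
NEG      0
LOAD 0   0 -5
SUB      5

5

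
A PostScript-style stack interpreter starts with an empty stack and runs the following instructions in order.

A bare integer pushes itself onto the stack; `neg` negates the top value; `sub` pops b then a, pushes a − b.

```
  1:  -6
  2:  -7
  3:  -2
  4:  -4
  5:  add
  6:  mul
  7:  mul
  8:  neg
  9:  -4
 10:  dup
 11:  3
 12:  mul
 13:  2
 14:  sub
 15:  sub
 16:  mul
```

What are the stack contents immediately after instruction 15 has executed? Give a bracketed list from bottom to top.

[252, 10]

-6   [-6]
-7   [-6, -7]
-2   [-6, -7, -2]
-4   [-6, -7, -2, -4]
add  [-6, -7, -6]
mul  [-6, 42]
mul  [-252]
neg  [252]
-4   [252, -4]
dup  [252, -4, -4]
3    [252, -4, -4, 3]
mul  [252, -4, -12]
2    [252, -4, -12, 2]
sub  [252, -4, -14]
sub  [252, 10]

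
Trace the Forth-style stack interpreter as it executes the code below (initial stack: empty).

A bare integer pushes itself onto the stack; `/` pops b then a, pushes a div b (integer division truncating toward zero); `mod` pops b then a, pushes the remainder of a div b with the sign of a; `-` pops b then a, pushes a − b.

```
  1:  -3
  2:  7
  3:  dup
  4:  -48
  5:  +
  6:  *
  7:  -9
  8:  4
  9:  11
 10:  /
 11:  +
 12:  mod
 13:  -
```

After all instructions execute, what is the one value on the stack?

5

-3  : -3
7   : -3 7
dup : -3 7 7
-48 : -3 7 7 -48
+   : -3 7 -41
*   : -3 -287
-9  : -3 -287 -9
4   : -3 -287 -9 4
11  : -3 -287 -9 4 11
/   : -3 -287 -9 0
+   : -3 -287 -9
mod : -3 -8
-   : 5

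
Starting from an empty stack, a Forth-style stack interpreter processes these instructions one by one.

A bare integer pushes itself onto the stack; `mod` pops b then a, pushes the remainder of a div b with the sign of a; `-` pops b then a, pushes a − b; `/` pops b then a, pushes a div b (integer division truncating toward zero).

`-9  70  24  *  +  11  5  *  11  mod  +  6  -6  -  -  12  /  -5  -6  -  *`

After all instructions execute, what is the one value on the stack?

138

-9  → -9
70  → -9 70
24  → -9 70 24
*   → -9 1680
+   → 1671
11  → 1671 11
5   → 1671 11 5
*   → 1671 55
11  → 1671 55 11
mod → 1671 0
+   → 1671
6   → 1671 6
-6  → 1671 6 -6
-   → 1671 12
-   → 1659
12  → 1659 12
/   → 138
-5  → 138 -5
-6  → 138 -5 -6
-   → 138 1
*   → 138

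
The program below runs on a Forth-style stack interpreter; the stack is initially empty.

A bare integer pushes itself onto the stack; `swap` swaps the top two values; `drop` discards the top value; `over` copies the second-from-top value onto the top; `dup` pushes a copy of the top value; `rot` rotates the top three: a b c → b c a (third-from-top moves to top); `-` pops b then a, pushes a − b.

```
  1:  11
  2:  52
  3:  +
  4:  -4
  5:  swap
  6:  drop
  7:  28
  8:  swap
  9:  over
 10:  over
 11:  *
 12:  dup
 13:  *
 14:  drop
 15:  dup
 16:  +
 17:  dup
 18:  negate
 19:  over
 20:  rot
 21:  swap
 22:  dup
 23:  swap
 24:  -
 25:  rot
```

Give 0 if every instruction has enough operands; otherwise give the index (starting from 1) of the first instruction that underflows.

0

11      11
52      11 52
+       63
-4      63 -4
swap    -4 63
drop    -4
28      -4 28
swap    28 -4
over    28 -4 28
over    28 -4 28 -4
*       28 -4 -112
dup     28 -4 -112 -112
*       28 -4 12544
drop    28 -4
dup     28 -4 -4
+       28 -8
dup     28 -8 -8
negate  28 -8 8
over    28 -8 8 -8
rot     28 8 -8 -8
swap    28 8 -8 -8
dup     28 8 -8 -8 -8
swap    28 8 -8 -8 -8
-       28 8 -8 0
rot     28 -8 0 8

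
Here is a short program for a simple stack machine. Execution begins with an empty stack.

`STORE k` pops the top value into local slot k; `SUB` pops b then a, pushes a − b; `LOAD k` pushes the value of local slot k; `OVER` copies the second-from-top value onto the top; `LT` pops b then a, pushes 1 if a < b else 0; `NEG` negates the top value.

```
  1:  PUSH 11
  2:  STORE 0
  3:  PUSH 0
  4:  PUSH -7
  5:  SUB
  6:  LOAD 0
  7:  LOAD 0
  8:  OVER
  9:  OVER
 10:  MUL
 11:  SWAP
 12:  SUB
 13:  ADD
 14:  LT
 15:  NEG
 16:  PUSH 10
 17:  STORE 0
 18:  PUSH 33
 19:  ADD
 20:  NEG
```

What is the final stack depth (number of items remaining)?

PUSH 11  [11]
STORE 0  []
PUSH 0   [0]
PUSH -7  [0, -7]
SUB      [7]
LOAD 0   [7, 11]
LOAD 0   [7, 11, 11]
OVER     [7, 11, 11, 11]
OVER     [7, 11, 11, 11, 11]
MUL      [7, 11, 11, 121]
SWAP     [7, 11, 121, 11]
SUB      [7, 11, 110]
ADD      [7, 121]
LT       [1]
NEG      [-1]
PUSH 10  [-1, 10]
STORE 0  [-1]
PUSH 33  [-1, 33]
ADD      [32]
NEG      [-32]

1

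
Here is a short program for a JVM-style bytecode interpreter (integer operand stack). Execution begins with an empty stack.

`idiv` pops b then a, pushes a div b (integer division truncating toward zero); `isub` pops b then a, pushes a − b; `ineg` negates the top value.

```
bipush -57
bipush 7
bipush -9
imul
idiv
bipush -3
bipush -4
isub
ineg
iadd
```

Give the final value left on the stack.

-1

bipush -57 -> -57
bipush 7   -> -57 7
bipush -9  -> -57 7 -9
imul       -> -57 -63
idiv       -> 0
bipush -3  -> 0 -3
bipush -4  -> 0 -3 -4
isub       -> 0 1
ineg       -> 0 -1
iadd       -> -1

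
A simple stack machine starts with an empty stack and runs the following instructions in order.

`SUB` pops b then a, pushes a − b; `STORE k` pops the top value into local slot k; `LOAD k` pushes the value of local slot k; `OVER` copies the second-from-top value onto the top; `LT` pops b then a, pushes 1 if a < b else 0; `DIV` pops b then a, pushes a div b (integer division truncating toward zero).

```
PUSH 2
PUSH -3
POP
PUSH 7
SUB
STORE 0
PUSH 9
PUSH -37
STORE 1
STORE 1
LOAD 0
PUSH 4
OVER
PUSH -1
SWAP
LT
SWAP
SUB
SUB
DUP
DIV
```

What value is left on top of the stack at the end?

PUSH 2    [2]
PUSH -3   [2, -3]
POP       [2]
PUSH 7    [2, 7]
SUB       [-5]
STORE 0   []
PUSH 9    [9]
PUSH -37  [9, -37]
STORE 1   [9]
STORE 1   []
LOAD 0    [-5]
PUSH 4    [-5, 4]
OVER      [-5, 4, -5]
PUSH -1   [-5, 4, -5, -1]
SWAP      [-5, 4, -1, -5]
LT        [-5, 4, 0]
SWAP      [-5, 0, 4]
SUB       [-5, -4]
SUB       [-1]
DUP       [-1, -1]
DIV       [1]

1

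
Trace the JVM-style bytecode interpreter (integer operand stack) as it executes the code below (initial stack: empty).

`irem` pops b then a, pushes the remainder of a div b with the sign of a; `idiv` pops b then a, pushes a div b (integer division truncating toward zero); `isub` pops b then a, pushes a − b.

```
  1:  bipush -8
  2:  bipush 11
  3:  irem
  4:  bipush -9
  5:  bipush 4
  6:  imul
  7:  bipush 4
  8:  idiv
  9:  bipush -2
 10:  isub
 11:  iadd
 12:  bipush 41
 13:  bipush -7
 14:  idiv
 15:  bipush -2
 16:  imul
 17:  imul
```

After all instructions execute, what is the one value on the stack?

-150

bipush -8  -8
bipush 11  -8 11
irem       -8
bipush -9  -8 -9
bipush 4   -8 -9 4
imul       -8 -36
bipush 4   -8 -36 4
idiv       -8 -9
bipush -2  -8 -9 -2
isub       -8 -7
iadd       -15
bipush 41  -15 41
bipush -7  -15 41 -7
idiv       -15 -5
bipush -2  -15 -5 -2
imul       -15 10
imul       -150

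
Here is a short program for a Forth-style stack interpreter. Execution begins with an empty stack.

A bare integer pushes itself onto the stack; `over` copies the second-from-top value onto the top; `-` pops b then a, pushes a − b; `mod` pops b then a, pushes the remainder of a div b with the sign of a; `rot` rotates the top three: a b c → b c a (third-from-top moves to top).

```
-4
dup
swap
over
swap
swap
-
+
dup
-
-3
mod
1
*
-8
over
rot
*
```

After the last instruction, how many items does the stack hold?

-4    [-4]
dup   [-4, -4]
swap  [-4, -4]
over  [-4, -4, -4]
swap  [-4, -4, -4]
swap  [-4, -4, -4]
-     [-4, 0]
+     [-4]
dup   [-4, -4]
-     [0]
-3    [0, -3]
mod   [0]
1     [0, 1]
*     [0]
-8    [0, -8]
over  [0, -8, 0]
rot   [-8, 0, 0]
*     [-8, 0]

2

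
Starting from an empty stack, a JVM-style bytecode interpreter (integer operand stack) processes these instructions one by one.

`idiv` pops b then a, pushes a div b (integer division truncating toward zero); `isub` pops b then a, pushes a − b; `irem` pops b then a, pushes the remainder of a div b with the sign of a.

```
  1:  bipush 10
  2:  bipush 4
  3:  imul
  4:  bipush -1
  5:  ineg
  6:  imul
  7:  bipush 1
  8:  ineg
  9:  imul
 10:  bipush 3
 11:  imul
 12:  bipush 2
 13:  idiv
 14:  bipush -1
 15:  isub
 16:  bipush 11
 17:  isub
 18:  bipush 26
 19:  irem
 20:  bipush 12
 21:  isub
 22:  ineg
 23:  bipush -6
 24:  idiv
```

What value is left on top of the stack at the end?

bipush 10 → 10
bipush 4  → 10 4
imul      → 40
bipush -1 → 40 -1
ineg      → 40 1
imul      → 40
bipush 1  → 40 1
ineg      → 40 -1
imul      → -40
bipush 3  → -40 3
imul      → -120
bipush 2  → -120 2
idiv      → -60
bipush -1 → -60 -1
isub      → -59
bipush 11 → -59 11
isub      → -70
bipush 26 → -70 26
irem      → -18
bipush 12 → -18 12
isub      → -30
ineg      → 30
bipush -6 → 30 -6
idiv      → -5

-5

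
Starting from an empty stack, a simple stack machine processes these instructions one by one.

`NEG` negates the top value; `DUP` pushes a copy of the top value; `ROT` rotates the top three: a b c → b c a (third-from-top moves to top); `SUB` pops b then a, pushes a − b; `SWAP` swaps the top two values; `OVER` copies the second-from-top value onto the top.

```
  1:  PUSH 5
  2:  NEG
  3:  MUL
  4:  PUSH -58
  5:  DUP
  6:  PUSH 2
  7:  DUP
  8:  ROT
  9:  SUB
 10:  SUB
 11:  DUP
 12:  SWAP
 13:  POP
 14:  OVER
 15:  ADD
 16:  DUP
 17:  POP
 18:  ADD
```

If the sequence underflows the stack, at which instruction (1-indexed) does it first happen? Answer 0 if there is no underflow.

3

PUSH 5 -> [5]
NEG    -> [-5]
MUL  — needs 2 operands, stack has 1 → underflow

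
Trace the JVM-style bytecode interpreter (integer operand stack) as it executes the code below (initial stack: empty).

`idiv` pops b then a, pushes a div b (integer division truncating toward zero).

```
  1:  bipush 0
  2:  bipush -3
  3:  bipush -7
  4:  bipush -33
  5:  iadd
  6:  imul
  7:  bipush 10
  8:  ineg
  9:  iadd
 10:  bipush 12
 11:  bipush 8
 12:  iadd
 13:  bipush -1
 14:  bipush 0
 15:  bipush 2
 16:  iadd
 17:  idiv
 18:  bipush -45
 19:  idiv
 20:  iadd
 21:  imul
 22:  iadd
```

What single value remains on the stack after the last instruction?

bipush 0   → 0
bipush -3  → 0 -3
bipush -7  → 0 -3 -7
bipush -33 → 0 -3 -7 -33
iadd       → 0 -3 -40
imul       → 0 120
bipush 10  → 0 120 10
ineg       → 0 120 -10
iadd       → 0 110
bipush 12  → 0 110 12
bipush 8   → 0 110 12 8
iadd       → 0 110 20
bipush -1  → 0 110 20 -1
bipush 0   → 0 110 20 -1 0
bipush 2   → 0 110 20 -1 0 2
iadd       → 0 110 20 -1 2
idiv       → 0 110 20 0
bipush -45 → 0 110 20 0 -45
idiv       → 0 110 20 0
iadd       → 0 110 20
imul       → 0 2200
iadd       → 2200

2200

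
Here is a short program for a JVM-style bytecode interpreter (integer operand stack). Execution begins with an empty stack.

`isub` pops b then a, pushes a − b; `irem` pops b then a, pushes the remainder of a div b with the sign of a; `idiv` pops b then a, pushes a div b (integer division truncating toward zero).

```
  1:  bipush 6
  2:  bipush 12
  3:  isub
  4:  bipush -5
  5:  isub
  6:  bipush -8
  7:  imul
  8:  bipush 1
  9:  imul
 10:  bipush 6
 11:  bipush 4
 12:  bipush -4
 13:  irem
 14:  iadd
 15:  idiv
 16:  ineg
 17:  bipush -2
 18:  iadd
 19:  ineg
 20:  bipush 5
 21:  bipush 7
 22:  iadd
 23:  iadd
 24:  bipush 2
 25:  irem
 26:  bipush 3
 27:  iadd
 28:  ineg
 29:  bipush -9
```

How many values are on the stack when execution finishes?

2

bipush 6  : [6]
bipush 12 : [6, 12]
isub      : [-6]
bipush -5 : [-6, -5]
isub      : [-1]
bipush -8 : [-1, -8]
imul      : [8]
bipush 1  : [8, 1]
imul      : [8]
bipush 6  : [8, 6]
bipush 4  : [8, 6, 4]
bipush -4 : [8, 6, 4, -4]
irem      : [8, 6, 0]
iadd      : [8, 6]
idiv      : [1]
ineg      : [-1]
bipush -2 : [-1, -2]
iadd      : [-3]
ineg      : [3]
bipush 5  : [3, 5]
bipush 7  : [3, 5, 7]
iadd      : [3, 12]
iadd      : [15]
bipush 2  : [15, 2]
irem      : [1]
bipush 3  : [1, 3]
iadd      : [4]
ineg      : [-4]
bipush -9 : [-4, -9]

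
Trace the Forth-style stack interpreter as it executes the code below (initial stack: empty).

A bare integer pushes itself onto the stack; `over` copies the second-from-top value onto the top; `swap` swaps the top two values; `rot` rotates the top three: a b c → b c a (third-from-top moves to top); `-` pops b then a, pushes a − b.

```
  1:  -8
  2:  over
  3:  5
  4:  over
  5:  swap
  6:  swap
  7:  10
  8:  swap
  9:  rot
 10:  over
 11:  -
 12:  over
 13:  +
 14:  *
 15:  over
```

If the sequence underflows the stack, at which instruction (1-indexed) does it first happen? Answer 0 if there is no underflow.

2

-8  -8
over  — needs 2 operands, stack has 1 → underflow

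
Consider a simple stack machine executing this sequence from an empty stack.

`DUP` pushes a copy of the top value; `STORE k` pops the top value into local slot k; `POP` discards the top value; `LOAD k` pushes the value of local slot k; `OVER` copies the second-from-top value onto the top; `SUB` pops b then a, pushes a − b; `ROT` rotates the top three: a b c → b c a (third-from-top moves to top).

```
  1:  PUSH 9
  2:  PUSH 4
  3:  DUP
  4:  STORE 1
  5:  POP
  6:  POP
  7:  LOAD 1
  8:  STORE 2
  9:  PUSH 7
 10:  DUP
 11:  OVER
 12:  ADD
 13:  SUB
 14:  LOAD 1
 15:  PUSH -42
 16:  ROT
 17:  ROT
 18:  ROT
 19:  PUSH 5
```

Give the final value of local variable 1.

4

PUSH 9   -> [9]
PUSH 4   -> [9, 4]
DUP      -> [9, 4, 4]
STORE 1  -> [9, 4]
POP      -> [9]
POP      -> []
LOAD 1   -> [4]
STORE 2  -> []
PUSH 7   -> [7]
DUP      -> [7, 7]
OVER     -> [7, 7, 7]
ADD      -> [7, 14]
SUB      -> [-7]
LOAD 1   -> [-7, 4]
PUSH -42 -> [-7, 4, -42]
ROT      -> [4, -42, -7]
ROT      -> [-42, -7, 4]
ROT      -> [-7, 4, -42]
PUSH 5   -> [-7, 4, -42, 5]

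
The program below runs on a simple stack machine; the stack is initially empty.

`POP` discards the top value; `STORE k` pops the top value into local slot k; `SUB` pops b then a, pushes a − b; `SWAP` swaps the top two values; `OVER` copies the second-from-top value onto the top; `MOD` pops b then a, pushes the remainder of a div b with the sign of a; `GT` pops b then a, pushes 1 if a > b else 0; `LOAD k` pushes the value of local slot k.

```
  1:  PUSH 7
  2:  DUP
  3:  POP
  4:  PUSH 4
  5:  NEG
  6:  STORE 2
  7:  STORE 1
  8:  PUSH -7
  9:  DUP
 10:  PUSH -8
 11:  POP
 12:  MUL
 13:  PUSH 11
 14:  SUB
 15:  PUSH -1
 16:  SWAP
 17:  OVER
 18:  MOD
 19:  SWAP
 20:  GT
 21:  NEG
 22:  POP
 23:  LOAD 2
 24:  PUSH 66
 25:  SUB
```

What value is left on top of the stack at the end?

-70

PUSH 7  → 7
DUP     → 7 7
POP     → 7
PUSH 4  → 7 4
NEG     → 7 -4
STORE 2 → 7
STORE 1 → (empty)
PUSH -7 → -7
DUP     → -7 -7
PUSH -8 → -7 -7 -8
POP     → -7 -7
MUL     → 49
PUSH 11 → 49 11
SUB     → 38
PUSH -1 → 38 -1
SWAP    → -1 38
OVER    → -1 38 -1
MOD     → -1 0
SWAP    → 0 -1
GT      → 1
NEG     → -1
POP     → (empty)
LOAD 2  → -4
PUSH 66 → -4 66
SUB     → -70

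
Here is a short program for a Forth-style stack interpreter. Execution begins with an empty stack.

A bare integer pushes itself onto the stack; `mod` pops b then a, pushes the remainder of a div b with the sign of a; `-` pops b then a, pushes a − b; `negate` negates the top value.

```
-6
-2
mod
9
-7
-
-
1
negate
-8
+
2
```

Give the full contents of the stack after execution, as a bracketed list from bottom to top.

-6     -> -6
-2     -> -6 -2
mod    -> 0
9      -> 0 9
-7     -> 0 9 -7
-      -> 0 16
-      -> -16
1      -> -16 1
negate -> -16 -1
-8     -> -16 -1 -8
+      -> -16 -9
2      -> -16 -9 2

[-16, -9, 2]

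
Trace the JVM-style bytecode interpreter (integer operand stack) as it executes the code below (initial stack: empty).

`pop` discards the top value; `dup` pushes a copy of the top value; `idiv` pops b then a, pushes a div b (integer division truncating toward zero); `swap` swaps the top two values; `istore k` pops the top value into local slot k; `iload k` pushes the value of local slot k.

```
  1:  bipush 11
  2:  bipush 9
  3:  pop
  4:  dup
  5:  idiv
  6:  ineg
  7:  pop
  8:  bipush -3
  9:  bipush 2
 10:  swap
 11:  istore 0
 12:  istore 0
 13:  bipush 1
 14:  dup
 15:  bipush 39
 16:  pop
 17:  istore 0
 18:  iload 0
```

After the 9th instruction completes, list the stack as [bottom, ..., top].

[-3, 2]

bipush 11 → 11
bipush 9  → 11 9
pop       → 11
dup       → 11 11
idiv      → 1
ineg      → -1
pop       → (empty)
bipush -3 → -3
bipush 2  → -3 2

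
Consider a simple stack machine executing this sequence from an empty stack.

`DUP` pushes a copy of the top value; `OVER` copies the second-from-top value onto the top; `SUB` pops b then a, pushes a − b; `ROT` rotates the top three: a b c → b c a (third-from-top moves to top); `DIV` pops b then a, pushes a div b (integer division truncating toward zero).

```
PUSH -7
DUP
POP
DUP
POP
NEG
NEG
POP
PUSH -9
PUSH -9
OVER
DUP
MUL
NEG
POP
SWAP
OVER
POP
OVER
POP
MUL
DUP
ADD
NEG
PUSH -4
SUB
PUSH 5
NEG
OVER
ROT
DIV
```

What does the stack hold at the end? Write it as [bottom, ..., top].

PUSH -7 -> [-7]
DUP     -> [-7, -7]
POP     -> [-7]
DUP     -> [-7, -7]
POP     -> [-7]
NEG     -> [7]
NEG     -> [-7]
POP     -> []
PUSH -9 -> [-9]
PUSH -9 -> [-9, -9]
OVER    -> [-9, -9, -9]
DUP     -> [-9, -9, -9, -9]
MUL     -> [-9, -9, 81]
NEG     -> [-9, -9, -81]
POP     -> [-9, -9]
SWAP    -> [-9, -9]
OVER    -> [-9, -9, -9]
POP     -> [-9, -9]
OVER    -> [-9, -9, -9]
POP     -> [-9, -9]
MUL     -> [81]
DUP     -> [81, 81]
ADD     -> [162]
NEG     -> [-162]
PUSH -4 -> [-162, -4]
SUB     -> [-158]
PUSH 5  -> [-158, 5]
NEG     -> [-158, -5]
OVER    -> [-158, -5, -158]
ROT     -> [-5, -158, -158]
DIV     -> [-5, 1]

[-5, 1]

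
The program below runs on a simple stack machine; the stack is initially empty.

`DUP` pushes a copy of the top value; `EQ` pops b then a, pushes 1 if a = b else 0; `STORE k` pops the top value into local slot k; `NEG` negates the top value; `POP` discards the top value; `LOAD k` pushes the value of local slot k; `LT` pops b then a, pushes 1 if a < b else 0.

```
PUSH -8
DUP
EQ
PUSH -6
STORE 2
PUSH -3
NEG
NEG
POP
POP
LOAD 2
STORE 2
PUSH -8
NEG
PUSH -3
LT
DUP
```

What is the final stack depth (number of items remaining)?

2

PUSH -8 → -8
DUP     → -8 -8
EQ      → 1
PUSH -6 → 1 -6
STORE 2 → 1
PUSH -3 → 1 -3
NEG     → 1 3
NEG     → 1 -3
POP     → 1
POP     → (empty)
LOAD 2  → -6
STORE 2 → (empty)
PUSH -8 → -8
NEG     → 8
PUSH -3 → 8 -3
LT      → 0
DUP     → 0 0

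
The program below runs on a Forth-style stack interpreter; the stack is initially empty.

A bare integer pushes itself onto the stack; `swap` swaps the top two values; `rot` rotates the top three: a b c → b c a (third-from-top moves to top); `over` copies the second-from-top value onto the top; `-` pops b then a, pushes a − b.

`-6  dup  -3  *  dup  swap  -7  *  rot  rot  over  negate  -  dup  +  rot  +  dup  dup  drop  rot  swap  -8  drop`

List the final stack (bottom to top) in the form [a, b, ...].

-6      -6
dup     -6 -6
-3      -6 -6 -3
*       -6 18
dup     -6 18 18
swap    -6 18 18
-7      -6 18 18 -7
*       -6 18 -126
rot     18 -126 -6
rot     -126 -6 18
over    -126 -6 18 -6
negate  -126 -6 18 6
-       -126 -6 12
dup     -126 -6 12 12
+       -126 -6 24
rot     -6 24 -126
+       -6 -102
dup     -6 -102 -102
dup     -6 -102 -102 -102
drop    -6 -102 -102
rot     -102 -102 -6
swap    -102 -6 -102
-8      -102 -6 -102 -8
drop    -102 -6 -102

[-102, -6, -102]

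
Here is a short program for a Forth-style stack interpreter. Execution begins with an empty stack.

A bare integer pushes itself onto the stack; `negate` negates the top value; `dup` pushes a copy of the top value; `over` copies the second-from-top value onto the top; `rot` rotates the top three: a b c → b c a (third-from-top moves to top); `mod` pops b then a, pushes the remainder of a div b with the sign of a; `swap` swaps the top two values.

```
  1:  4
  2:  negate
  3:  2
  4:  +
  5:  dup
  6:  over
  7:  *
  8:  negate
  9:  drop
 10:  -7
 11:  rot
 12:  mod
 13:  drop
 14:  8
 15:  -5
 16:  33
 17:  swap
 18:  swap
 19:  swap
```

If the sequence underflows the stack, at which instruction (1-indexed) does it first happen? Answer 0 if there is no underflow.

4       4
negate  -4
2       -4 2
+       -2
dup     -2 -2
over    -2 -2 -2
*       -2 4
negate  -2 -4
drop    -2
-7      -2 -7
rot  — needs 3 operands, stack has 2 → underflow

11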